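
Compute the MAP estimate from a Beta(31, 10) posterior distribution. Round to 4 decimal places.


MAP = mode of Beta distribution
= (alpha - 1)/(alpha + beta - 2)
= (31-1)/(31+10-2)
= 30/39 = 0.7692

0.7692


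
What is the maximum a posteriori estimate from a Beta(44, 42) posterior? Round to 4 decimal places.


The MAP estimate equals the mode of the distribution.
Mode of Beta(a,b) = (a-1)/(a+b-2)
= 43/84
= 0.5119

0.5119


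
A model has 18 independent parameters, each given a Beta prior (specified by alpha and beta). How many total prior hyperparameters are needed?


Each Beta prior needs 2 hyperparameters (alpha and beta).
Total = 2 * 18 = 36

36


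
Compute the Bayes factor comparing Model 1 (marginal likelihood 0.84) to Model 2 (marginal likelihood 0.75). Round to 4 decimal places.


BF12 = marginal likelihood of M1 / marginal likelihood of M2
= 0.84/0.75
= 1.12

1.12


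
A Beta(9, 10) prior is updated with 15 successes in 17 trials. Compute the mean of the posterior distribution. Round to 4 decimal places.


After update: Beta(24, 12)
Mean = 24 / (24 + 12) = 24 / 36
= 0.6667

0.6667


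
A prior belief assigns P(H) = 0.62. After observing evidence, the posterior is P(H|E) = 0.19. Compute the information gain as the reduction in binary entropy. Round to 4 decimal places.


H(prior) = -0.62*log2(0.62) - 0.38*log2(0.38)
= 0.958
H(post) = -0.19*log2(0.19) - 0.81*log2(0.81)
= 0.7015
IG = 0.958 - 0.7015 = 0.2566

0.2566


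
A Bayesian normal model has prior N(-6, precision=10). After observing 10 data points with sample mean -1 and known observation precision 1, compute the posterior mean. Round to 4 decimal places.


Posterior mean = (prior_precision * prior_mean + n * data_precision * data_mean) / (prior_precision + n * data_precision)
Numerator = 10*-6 + 10*1*-1 = -70
Denominator = 10 + 10*1 = 20
Posterior mean = -3.5

-3.5


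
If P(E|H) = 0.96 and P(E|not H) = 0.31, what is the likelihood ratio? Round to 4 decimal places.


Likelihood ratio = P(E|H) / P(E|not H)
= 0.96 / 0.31
= 3.0968

3.0968


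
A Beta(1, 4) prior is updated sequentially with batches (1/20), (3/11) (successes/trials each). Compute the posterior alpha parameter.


Sequential conjugate updating is equivalent to a single batch update.
Total successes across all batches = 4
alpha_posterior = alpha_prior + total_successes = 1 + 4
= 5

5


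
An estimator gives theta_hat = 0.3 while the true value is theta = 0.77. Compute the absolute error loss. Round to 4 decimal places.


The absolute error loss is |theta_hat - theta|
= |0.3 - 0.77|
= 0.47

0.47


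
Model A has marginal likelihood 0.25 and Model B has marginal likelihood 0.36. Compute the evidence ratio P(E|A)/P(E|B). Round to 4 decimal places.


Evidence ratio = P(E|A) / P(E|B)
= 0.25 / 0.36
= 0.6944

0.6944


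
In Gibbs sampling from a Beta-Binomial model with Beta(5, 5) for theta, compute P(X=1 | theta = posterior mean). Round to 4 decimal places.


Posterior mean = alpha/(alpha+beta) = 5/10 = 0.5
P(X=1|theta=mean) = theta = 0.5

0.5


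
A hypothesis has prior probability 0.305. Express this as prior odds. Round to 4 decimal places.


Odds = P(H) / P(not H) = 0.305 / 0.695
= 0.4388

0.4388


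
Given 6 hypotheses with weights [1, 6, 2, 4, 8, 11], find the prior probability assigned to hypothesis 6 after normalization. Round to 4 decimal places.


To normalize, divide each weight by the sum of all weights.
Sum = 32
Prior(H6) = 11/32 = 0.3438

0.3438


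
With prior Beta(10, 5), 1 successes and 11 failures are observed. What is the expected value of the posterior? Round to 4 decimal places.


Posterior = Beta(11, 16)
E[theta] = alpha/(alpha+beta)
= 11/27 = 0.4074

0.4074


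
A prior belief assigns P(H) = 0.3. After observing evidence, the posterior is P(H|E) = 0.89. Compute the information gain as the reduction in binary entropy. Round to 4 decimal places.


H(prior) = -0.3*log2(0.3) - 0.7*log2(0.7)
= 0.8813
H(post) = -0.89*log2(0.89) - 0.11*log2(0.11)
= 0.4999
IG = 0.8813 - 0.4999 = 0.3814

0.3814


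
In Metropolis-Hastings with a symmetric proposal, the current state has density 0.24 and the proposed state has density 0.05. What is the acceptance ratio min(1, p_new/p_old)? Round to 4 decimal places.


Ratio = p_new / p_old = 0.05 / 0.24 = 0.2083
Acceptance = min(1, 0.2083) = 0.2083

0.2083


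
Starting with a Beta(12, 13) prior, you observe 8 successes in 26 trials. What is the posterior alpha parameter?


For a Beta-Binomial conjugate model:
Posterior alpha = prior alpha + number of successes
= 12 + 8 = 20

20


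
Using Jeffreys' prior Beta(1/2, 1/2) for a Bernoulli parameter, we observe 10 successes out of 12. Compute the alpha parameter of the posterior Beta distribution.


Conjugate update: Beta(0.5 + k, 0.5 + n - k).
k = 10, n - k = 2
Posterior alpha = 0.5 + k = 0.5 + 10 = 10.5

10.5


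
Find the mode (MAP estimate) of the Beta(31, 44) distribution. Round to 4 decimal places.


For Beta(a,b) with a,b > 1:
Mode = (a-1)/(a+b-2) = (31-1)/(75-2)
= 30/73 = 0.411

0.411


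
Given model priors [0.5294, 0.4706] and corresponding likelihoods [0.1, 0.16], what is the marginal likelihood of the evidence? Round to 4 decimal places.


P(E) = sum_i P(M_i) P(E|M_i)
= 0.0529 + 0.0753
= 0.1282

0.1282


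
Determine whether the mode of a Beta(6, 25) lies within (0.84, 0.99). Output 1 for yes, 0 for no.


First find the mode: (a-1)/(a+b-2) = 0.1724
Is 0.1724 in (0.84, 0.99)? 0

0


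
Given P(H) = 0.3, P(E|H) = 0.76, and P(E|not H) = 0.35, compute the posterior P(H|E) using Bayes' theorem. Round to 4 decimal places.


By Bayes' theorem: P(H|E) = P(E|H)*P(H) / P(E)
P(E) = P(E|H)*P(H) + P(E|not H)*P(not H)
P(E) = 0.76*0.3 + 0.35*0.7 = 0.473
P(H|E) = 0.76*0.3 / 0.473 = 0.482

0.482


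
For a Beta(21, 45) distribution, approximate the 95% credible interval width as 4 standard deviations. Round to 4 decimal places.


Variance of Beta(a,b) = ab / ((a+b)^2 * (a+b+1))
= 21*45 / ((66)^2 * 67)
= 0.0032
SD = sqrt(0.0032) = 0.0569
Width = 4 * SD = 0.2276

0.2276


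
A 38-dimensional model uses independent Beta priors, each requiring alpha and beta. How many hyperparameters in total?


Per parameter: 2 (alpha and beta).
Total = 38 * 2 = 76

76


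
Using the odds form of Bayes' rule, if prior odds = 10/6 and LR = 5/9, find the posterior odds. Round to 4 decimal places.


Bayes' rule in odds form: posterior odds = prior odds * LR
= (10 * 5) / (6 * 9)
= 50/54 = 0.9259

0.9259


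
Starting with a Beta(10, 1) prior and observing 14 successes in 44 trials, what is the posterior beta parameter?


Posterior beta = prior beta + failures
Failures = 44 - 14 = 30
beta_post = 1 + 30 = 31

31


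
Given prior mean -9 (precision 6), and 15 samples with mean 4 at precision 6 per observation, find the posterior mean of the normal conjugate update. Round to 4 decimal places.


The posterior mean is a precision-weighted average of prior and data.
Post. prec. = 6 + 90 = 96
Post. mean = (-54 + 360)/96 = 306/96 = 3.1875

3.1875


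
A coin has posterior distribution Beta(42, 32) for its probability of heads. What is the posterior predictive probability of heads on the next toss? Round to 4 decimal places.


Posterior predictive = E[theta] = alpha/(alpha+beta)
= 42/74
= 0.5676

0.5676


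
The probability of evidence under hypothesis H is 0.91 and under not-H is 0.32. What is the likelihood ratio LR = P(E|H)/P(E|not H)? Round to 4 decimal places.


LR = 0.91 / 0.32
= 2.8438

2.8438


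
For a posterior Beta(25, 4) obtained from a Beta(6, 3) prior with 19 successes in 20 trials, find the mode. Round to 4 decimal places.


Mode = (alpha - 1) / (alpha + beta - 2)
= 24 / 27
= 0.8889

0.8889


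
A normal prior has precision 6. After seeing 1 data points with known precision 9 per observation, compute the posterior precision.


In the conjugate normal model, precisions add:
tau_posterior = tau_prior + n * tau_data
= 6 + 1*9 = 15

15


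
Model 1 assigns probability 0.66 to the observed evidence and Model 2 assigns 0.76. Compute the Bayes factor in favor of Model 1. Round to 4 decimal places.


BF = P(data|M1) / P(data|M2)
= 0.66 / 0.76 = 0.8684

0.8684


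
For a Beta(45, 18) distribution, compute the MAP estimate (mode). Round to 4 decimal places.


MAP = mode = (a-1)/(a+b-2)
= (45-1)/(45+18-2)
= 44/61 = 0.7213

0.7213


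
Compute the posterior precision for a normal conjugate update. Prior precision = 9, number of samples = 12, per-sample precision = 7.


tau_post = tau_0 + n * tau
= 9 + 12 * 7 = 93

93


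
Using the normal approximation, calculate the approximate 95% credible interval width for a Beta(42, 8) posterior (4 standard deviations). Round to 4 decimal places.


Var(Beta) = 42*8/(50^2 * 51) = 0.0026
SD = 0.0513
Width ~ 4*SD = 0.2053

0.2053


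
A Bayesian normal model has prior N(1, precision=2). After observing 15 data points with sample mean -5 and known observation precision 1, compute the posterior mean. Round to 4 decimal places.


Posterior mean = (prior_precision * prior_mean + n * data_precision * data_mean) / (prior_precision + n * data_precision)
Numerator = 2*1 + 15*1*-5 = -73
Denominator = 2 + 15*1 = 17
Posterior mean = -4.2941

-4.2941


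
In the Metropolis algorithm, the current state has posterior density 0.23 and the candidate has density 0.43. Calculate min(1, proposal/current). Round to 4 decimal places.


Ratio = 0.43/0.23 = 1.8696
Acceptance probability = min(1, 1.8696)
= 1.0

1.0


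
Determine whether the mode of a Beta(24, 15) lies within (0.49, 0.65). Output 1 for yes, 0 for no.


First find the mode: (a-1)/(a+b-2) = 0.6216
Is 0.6216 in (0.49, 0.65)? 1

1


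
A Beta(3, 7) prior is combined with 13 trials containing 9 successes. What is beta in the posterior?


In conjugate updating:
beta_posterior = beta_prior + (n - k)
= 7 + (13 - 9)
= 7 + 4 = 11

11


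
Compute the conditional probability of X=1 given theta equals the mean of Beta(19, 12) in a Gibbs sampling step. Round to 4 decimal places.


Mean of Beta(19, 12) = 0.6129
P(X=1 | theta=0.6129) = 0.6129

0.6129


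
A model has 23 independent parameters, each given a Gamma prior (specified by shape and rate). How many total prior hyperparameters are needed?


Each Gamma prior needs 2 hyperparameters (shape and rate).
Total = 2 * 23 = 46

46


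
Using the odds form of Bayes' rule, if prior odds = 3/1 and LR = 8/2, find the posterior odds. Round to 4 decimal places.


Bayes' rule in odds form: posterior odds = prior odds * LR
= (3 * 8) / (1 * 2)
= 24/2 = 12.0

12.0


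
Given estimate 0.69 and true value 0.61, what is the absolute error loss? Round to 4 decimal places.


Absolute error = |estimate - true|
= |0.08| = 0.08

0.08


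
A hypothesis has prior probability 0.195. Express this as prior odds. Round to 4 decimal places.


Odds = P(H) / P(not H) = 0.195 / 0.805
= 0.2422

0.2422


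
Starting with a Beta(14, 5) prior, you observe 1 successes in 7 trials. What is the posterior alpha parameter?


For a Beta-Binomial conjugate model:
Posterior alpha = prior alpha + number of successes
= 14 + 1 = 15

15


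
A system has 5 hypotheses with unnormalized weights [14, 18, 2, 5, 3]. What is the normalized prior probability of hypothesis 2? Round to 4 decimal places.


The normalized prior is the weight divided by the total.
Total weight = 42
P(H2) = 18 / 42 = 0.4286

0.4286


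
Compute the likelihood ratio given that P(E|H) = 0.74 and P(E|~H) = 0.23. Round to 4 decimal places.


LR = P(E|H) / P(E|~H)
= 0.74 / 0.23 = 3.2174

3.2174


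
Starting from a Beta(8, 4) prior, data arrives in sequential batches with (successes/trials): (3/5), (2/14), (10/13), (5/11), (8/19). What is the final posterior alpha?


In sequential Bayesian updating, we sum all successes.
Total successes = 28
Final alpha = 8 + 28 = 36

36


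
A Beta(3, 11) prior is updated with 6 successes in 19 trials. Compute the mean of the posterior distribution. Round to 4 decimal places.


After update: Beta(9, 24)
Mean = 9 / (9 + 24) = 9 / 33
= 0.2727

0.2727


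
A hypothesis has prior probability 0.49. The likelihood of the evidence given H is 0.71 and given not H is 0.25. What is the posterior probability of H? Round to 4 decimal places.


Using Bayes' theorem:
P(E) = 0.49 * 0.71 + 0.51 * 0.25
P(E) = 0.4754
P(H|E) = (0.49 * 0.71) / 0.4754 = 0.7318

0.7318


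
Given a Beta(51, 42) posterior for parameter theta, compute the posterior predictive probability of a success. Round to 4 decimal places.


For a Beta-Bernoulli model, the predictive probability is the mean:
P(success) = 51/(51+42) = 51/93 = 0.5484

0.5484


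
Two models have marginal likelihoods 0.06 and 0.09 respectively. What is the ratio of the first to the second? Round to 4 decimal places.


Evidence ratio = 0.06 / 0.09
= 0.6667

0.6667


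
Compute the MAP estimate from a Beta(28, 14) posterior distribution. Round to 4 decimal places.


MAP = mode of Beta distribution
= (alpha - 1)/(alpha + beta - 2)
= (28-1)/(28+14-2)
= 27/40 = 0.675

0.675


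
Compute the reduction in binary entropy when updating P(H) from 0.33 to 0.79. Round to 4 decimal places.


H_before = -p*log2(p) - (1-p)*log2(1-p) for p=0.33: 0.9149
H_after for p=0.79: 0.7415
Reduction = 0.9149 - 0.7415 = 0.1734

0.1734


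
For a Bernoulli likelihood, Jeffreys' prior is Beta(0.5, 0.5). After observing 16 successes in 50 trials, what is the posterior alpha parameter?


Jeffreys' prior for Bernoulli is Beta(0.5, 0.5).
Posterior is Beta(0.5 + k, 0.5 + n - k).
Posterior alpha = 0.5 + k = 0.5 + 16 = 16.5

16.5


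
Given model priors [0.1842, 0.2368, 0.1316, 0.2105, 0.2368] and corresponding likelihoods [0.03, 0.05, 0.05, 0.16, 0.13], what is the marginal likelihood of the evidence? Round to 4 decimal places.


P(E) = sum_i P(M_i) P(E|M_i)
= 0.0055 + 0.0118 + 0.0066 + 0.0337 + 0.0308
= 0.0884

0.0884


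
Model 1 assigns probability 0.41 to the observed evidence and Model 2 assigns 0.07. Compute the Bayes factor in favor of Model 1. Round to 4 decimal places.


BF = P(data|M1) / P(data|M2)
= 0.41 / 0.07 = 5.8571

5.8571


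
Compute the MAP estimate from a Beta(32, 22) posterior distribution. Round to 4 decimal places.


MAP = mode of Beta distribution
= (alpha - 1)/(alpha + beta - 2)
= (32-1)/(32+22-2)
= 31/52 = 0.5962

0.5962


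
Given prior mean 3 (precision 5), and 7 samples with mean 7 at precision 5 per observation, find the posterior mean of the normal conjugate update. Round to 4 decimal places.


The posterior mean is a precision-weighted average of prior and data.
Post. prec. = 5 + 35 = 40
Post. mean = (15 + 245)/40 = 260/40 = 6.5

6.5


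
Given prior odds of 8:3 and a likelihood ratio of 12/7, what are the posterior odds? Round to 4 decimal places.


Posterior odds = prior odds * LR
Prior odds = 8/3 = 2.6667
LR = 12/7 = 1.7143
Posterior odds = 2.6667 * 1.7143 = 4.5714

4.5714


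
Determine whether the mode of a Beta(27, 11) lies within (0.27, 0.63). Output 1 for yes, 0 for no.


First find the mode: (a-1)/(a+b-2) = 0.7222
Is 0.7222 in (0.27, 0.63)? 0

0


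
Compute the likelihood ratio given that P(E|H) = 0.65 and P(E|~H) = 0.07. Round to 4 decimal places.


LR = P(E|H) / P(E|~H)
= 0.65 / 0.07 = 9.2857

9.2857


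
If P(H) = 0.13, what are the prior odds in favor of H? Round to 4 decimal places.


Prior odds = P(H) / (1 - P(H))
= 0.13 / 0.87
= 0.1494

0.1494


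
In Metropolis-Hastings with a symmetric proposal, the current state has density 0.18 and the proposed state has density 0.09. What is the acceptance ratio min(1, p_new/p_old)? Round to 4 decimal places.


Ratio = p_new / p_old = 0.09 / 0.18 = 0.5
Acceptance = min(1, 0.5) = 0.5

0.5


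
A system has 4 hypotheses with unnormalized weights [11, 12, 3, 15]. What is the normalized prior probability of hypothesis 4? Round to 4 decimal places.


The normalized prior is the weight divided by the total.
Total weight = 41
P(H4) = 15 / 41 = 0.3659

0.3659


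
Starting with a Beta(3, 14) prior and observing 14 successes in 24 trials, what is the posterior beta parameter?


Posterior beta = prior beta + failures
Failures = 24 - 14 = 10
beta_post = 14 + 10 = 24

24


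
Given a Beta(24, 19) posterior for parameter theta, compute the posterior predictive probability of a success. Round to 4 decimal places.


For a Beta-Bernoulli model, the predictive probability is the mean:
P(success) = 24/(24+19) = 24/43 = 0.5581

0.5581


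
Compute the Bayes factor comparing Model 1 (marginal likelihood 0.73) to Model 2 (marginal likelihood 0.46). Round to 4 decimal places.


BF12 = marginal likelihood of M1 / marginal likelihood of M2
= 0.73/0.46
= 1.587

1.587


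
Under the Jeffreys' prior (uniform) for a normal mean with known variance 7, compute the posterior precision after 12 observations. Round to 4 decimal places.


Prior precision = 0 (flat prior).
Post. prec. = 0 + n/var = 12/7 = 1.7143

1.7143


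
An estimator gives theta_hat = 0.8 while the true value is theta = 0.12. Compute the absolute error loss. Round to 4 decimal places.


The absolute error loss is |theta_hat - theta|
= |0.8 - 0.12|
= 0.68

0.68


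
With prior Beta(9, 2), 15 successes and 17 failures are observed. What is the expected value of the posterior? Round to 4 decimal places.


Posterior = Beta(24, 19)
E[theta] = alpha/(alpha+beta)
= 24/43 = 0.5581

0.5581


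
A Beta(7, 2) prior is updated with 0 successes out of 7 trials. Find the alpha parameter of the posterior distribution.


In the Beta-Binomial conjugate update:
alpha_post = alpha_prior + successes
= 7 + 0
= 7

7


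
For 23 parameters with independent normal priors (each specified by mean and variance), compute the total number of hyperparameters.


A normal prior has 2 hyperparameters per parameter.
Total = 23 * 2 = 46

46


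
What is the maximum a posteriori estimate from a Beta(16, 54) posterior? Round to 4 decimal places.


The MAP estimate equals the mode of the distribution.
Mode of Beta(a,b) = (a-1)/(a+b-2)
= 15/68
= 0.2206

0.2206


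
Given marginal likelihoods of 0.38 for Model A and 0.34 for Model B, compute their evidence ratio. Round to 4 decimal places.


Ratio = ML(A) / ML(B) = 0.38/0.34
= 1.1176

1.1176


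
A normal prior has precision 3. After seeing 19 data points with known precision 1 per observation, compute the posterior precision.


In the conjugate normal model, precisions add:
tau_posterior = tau_prior + n * tau_data
= 3 + 19*1 = 22

22


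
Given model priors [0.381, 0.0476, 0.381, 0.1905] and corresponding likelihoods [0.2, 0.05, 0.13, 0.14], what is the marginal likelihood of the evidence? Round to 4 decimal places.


P(E) = sum_i P(M_i) P(E|M_i)
= 0.0762 + 0.0024 + 0.0495 + 0.0267
= 0.1548

0.1548


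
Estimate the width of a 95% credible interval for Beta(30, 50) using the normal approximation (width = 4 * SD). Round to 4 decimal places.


For Beta(a,b): Var = ab/((a+b)^2(a+b+1))
Var = 0.0029, SD = 0.0538
Approximate 95% CI width = 4 * 0.0538 = 0.2152

0.2152


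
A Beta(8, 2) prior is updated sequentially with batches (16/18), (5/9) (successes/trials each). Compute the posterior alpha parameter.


Sequential conjugate updating is equivalent to a single batch update.
Total successes across all batches = 21
alpha_posterior = alpha_prior + total_successes = 8 + 21
= 29

29


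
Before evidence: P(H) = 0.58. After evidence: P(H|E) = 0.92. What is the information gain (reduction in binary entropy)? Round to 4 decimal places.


Prior entropy = 0.9815
Posterior entropy = 0.4022
Information gain = 0.9815 - 0.4022 = 0.5793

0.5793


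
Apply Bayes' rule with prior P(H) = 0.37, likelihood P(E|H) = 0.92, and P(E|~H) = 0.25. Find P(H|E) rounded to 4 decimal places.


Step 1: Compute marginal P(E) = P(E|H)P(H) + P(E|~H)P(~H)
= 0.92*0.37 + 0.25*0.63 = 0.4979
Step 2: P(H|E) = P(E|H)P(H)/P(E) = 0.3404/0.4979
= 0.6837

0.6837


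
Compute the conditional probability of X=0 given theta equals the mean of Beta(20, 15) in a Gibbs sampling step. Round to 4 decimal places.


Mean of Beta(20, 15) = 0.5714
P(X=0 | theta=0.5714) = 0.4286

0.4286


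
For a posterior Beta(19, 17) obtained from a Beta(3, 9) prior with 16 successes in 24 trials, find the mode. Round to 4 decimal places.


Mode = (alpha - 1) / (alpha + beta - 2)
= 18 / 34
= 0.5294

0.5294


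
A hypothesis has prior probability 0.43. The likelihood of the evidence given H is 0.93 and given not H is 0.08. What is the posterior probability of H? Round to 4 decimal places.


Using Bayes' theorem:
P(E) = 0.43 * 0.93 + 0.57 * 0.08
P(E) = 0.4455
P(H|E) = (0.43 * 0.93) / 0.4455 = 0.8976

0.8976


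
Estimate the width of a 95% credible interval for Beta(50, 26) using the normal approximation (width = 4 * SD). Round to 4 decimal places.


For Beta(a,b): Var = ab/((a+b)^2(a+b+1))
Var = 0.0029, SD = 0.0541
Approximate 95% CI width = 4 * 0.0541 = 0.2163

0.2163


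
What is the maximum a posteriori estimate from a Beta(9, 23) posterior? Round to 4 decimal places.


The MAP estimate equals the mode of the distribution.
Mode of Beta(a,b) = (a-1)/(a+b-2)
= 8/30
= 0.2667

0.2667


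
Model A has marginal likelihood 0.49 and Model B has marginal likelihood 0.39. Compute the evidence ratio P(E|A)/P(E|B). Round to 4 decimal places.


Evidence ratio = P(E|A) / P(E|B)
= 0.49 / 0.39
= 1.2564

1.2564


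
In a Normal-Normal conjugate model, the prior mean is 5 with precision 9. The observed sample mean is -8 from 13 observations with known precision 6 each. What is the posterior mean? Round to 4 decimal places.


Posterior precision = tau0 + n*tau = 9 + 13*6 = 87
Posterior mean = (tau0*mu0 + n*tau*xbar) / posterior_precision
= (9*5 + 13*6*-8) / 87
= -579 / 87 = -6.6552

-6.6552


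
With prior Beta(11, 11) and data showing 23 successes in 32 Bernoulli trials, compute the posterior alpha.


Conjugate update: alpha_posterior = alpha_prior + k
= 11 + 23 = 34

34


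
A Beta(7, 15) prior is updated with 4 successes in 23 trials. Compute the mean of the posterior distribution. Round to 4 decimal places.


After update: Beta(11, 34)
Mean = 11 / (11 + 34) = 11 / 45
= 0.2444

0.2444


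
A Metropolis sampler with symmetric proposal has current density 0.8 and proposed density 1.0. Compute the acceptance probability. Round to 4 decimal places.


For symmetric proposals, acceptance = min(1, pi(x*)/pi(x))
= min(1, 1.0/0.8)
= min(1, 1.25) = 1.0

1.0


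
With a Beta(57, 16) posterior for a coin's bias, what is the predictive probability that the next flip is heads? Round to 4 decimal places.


The predictive probability equals the posterior mean.
P(next = heads) = alpha / (alpha + beta)
= 57 / 73 = 0.7808

0.7808


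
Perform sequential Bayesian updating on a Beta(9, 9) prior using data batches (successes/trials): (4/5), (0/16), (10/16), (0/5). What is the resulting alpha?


Accumulate successes: 14
Posterior alpha = prior alpha + sum of successes
= 9 + 14 = 23

23


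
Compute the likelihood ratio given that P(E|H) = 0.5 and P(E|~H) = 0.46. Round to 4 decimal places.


LR = P(E|H) / P(E|~H)
= 0.5 / 0.46 = 1.087

1.087


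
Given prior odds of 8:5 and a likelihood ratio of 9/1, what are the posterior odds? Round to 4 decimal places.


Posterior odds = prior odds * LR
Prior odds = 8/5 = 1.6
LR = 9/1 = 9.0
Posterior odds = 1.6 * 9.0 = 14.4

14.4


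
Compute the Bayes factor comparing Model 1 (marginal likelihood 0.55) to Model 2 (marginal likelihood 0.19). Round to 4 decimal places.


BF12 = marginal likelihood of M1 / marginal likelihood of M2
= 0.55/0.19
= 2.8947

2.8947


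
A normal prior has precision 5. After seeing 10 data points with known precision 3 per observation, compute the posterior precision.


In the conjugate normal model, precisions add:
tau_posterior = tau_prior + n * tau_data
= 5 + 10*3 = 35

35


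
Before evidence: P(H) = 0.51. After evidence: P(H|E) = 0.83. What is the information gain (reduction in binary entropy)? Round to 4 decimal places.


Prior entropy = 0.9997
Posterior entropy = 0.6577
Information gain = 0.9997 - 0.6577 = 0.342

0.342


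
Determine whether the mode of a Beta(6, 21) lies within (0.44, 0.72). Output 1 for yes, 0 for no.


First find the mode: (a-1)/(a+b-2) = 0.2
Is 0.2 in (0.44, 0.72)? 0

0


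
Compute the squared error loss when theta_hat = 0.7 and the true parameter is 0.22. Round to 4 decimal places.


L = (theta_hat - theta_true)^2
= (0.7 - 0.22)^2
= 0.48^2 = 0.2304

0.2304


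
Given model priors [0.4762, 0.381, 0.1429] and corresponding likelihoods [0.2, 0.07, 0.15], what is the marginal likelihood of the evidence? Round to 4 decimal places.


P(E) = sum_i P(M_i) P(E|M_i)
= 0.0952 + 0.0267 + 0.0214
= 0.1433

0.1433


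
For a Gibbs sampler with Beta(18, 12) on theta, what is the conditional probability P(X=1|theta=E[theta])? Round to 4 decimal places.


E[theta] = 18/(18+12) = 0.6
P(X=1|theta) = theta = 0.6

0.6


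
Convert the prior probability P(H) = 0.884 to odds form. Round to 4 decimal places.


P(not H) = 1 - 0.884 = 0.116
Odds = 0.884 / 0.116 = 7.6207

7.6207


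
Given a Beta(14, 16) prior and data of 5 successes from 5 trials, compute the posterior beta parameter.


Number of failures = 5 - 5 = 0
Posterior beta = 16 + 0 = 16

16


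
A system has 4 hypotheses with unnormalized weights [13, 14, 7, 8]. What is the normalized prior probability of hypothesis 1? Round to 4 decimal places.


The normalized prior is the weight divided by the total.
Total weight = 42
P(H1) = 13 / 42 = 0.3095

0.3095


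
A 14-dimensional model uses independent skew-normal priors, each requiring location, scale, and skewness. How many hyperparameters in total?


Per parameter: 3 (location, scale, and skewness).
Total = 14 * 3 = 42

42


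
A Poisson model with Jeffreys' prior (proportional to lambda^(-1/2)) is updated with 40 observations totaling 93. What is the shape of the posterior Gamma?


Posterior = Gamma(0.5 + S, n)
= Gamma(0.5 + 93, 40)
Posterior shape = 0.5 + S = 0.5 + 93 = 93.5

93.5


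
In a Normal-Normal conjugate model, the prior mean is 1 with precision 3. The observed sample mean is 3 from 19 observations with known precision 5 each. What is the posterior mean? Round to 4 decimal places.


Posterior precision = tau0 + n*tau = 3 + 19*5 = 98
Posterior mean = (tau0*mu0 + n*tau*xbar) / posterior_precision
= (3*1 + 19*5*3) / 98
= 288 / 98 = 2.9388

2.9388


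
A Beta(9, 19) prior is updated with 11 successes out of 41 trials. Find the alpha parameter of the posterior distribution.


In the Beta-Binomial conjugate update:
alpha_post = alpha_prior + successes
= 9 + 11
= 20

20


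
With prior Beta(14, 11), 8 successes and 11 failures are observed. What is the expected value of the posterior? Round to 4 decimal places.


Posterior = Beta(22, 22)
E[theta] = alpha/(alpha+beta)
= 22/44 = 0.5

0.5


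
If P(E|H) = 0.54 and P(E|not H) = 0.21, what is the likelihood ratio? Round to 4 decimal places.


Likelihood ratio = P(E|H) / P(E|not H)
= 0.54 / 0.21
= 2.5714

2.5714


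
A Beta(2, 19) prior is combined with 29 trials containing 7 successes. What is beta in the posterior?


In conjugate updating:
beta_posterior = beta_prior + (n - k)
= 19 + (29 - 7)
= 19 + 22 = 41

41


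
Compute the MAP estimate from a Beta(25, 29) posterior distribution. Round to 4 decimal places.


MAP = mode of Beta distribution
= (alpha - 1)/(alpha + beta - 2)
= (25-1)/(25+29-2)
= 24/52 = 0.4615

0.4615


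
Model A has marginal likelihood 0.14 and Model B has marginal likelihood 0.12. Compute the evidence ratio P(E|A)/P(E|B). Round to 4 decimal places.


Evidence ratio = P(E|A) / P(E|B)
= 0.14 / 0.12
= 1.1667

1.1667


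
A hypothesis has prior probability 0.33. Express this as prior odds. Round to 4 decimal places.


Odds = P(H) / P(not H) = 0.33 / 0.67
= 0.4925

0.4925


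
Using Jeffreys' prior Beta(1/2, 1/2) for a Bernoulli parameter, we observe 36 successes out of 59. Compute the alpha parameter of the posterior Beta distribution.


Conjugate update: Beta(0.5 + k, 0.5 + n - k).
k = 36, n - k = 23
Posterior alpha = 0.5 + k = 0.5 + 36 = 36.5

36.5


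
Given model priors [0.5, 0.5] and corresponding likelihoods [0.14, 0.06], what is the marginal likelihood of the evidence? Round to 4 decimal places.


P(E) = sum_i P(M_i) P(E|M_i)
= 0.07 + 0.03
= 0.1

0.1


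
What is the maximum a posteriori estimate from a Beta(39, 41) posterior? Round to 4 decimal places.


The MAP estimate equals the mode of the distribution.
Mode of Beta(a,b) = (a-1)/(a+b-2)
= 38/78
= 0.4872

0.4872


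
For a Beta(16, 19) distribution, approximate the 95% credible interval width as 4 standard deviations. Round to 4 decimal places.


Variance of Beta(a,b) = ab / ((a+b)^2 * (a+b+1))
= 16*19 / ((35)^2 * 36)
= 0.0069
SD = sqrt(0.0069) = 0.083
Width = 4 * SD = 0.3321

0.3321


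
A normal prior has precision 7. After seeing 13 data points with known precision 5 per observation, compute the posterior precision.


In the conjugate normal model, precisions add:
tau_posterior = tau_prior + n * tau_data
= 7 + 13*5 = 72

72


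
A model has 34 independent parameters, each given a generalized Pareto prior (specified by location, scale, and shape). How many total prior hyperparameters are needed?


Each generalized Pareto prior needs 3 hyperparameters (location, scale, and shape).
Total = 3 * 34 = 102

102


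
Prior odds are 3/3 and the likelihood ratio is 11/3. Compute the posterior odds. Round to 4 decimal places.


Posterior odds = prior odds * likelihood ratio
= (3/3) * (11/3)
= 33 / 9
= 3.6667

3.6667


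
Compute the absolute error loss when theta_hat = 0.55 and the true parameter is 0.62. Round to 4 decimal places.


L = |theta_hat - theta_true|
= |0.55 - 0.62| = 0.07

0.07


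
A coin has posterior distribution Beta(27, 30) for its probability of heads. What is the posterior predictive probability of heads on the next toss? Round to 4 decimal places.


Posterior predictive = E[theta] = alpha/(alpha+beta)
= 27/57
= 0.4737

0.4737


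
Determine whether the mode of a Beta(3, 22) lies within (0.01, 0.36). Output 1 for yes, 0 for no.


First find the mode: (a-1)/(a+b-2) = 0.087
Is 0.087 in (0.01, 0.36)? 1

1


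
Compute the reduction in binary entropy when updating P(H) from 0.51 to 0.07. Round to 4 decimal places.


H_before = -p*log2(p) - (1-p)*log2(1-p) for p=0.51: 0.9997
H_after for p=0.07: 0.3659
Reduction = 0.9997 - 0.3659 = 0.6338

0.6338


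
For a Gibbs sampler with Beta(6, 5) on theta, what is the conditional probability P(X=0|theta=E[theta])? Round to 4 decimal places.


E[theta] = 6/(6+5) = 0.5455
P(X=0|theta) = 1 - theta = 0.4545

0.4545


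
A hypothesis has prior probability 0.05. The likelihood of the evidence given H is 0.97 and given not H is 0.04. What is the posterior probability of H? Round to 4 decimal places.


Using Bayes' theorem:
P(E) = 0.05 * 0.97 + 0.95 * 0.04
P(E) = 0.0865
P(H|E) = (0.05 * 0.97) / 0.0865 = 0.5607

0.5607


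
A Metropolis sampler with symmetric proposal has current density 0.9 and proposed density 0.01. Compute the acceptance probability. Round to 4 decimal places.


For symmetric proposals, acceptance = min(1, pi(x*)/pi(x))
= min(1, 0.01/0.9)
= min(1, 0.0111) = 0.0111

0.0111


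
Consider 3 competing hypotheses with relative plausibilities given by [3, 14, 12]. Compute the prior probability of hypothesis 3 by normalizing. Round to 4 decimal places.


Sum of weights = 3 + 14 + 12 = 29
Normalized prior for H3 = 12 / 29
= 0.4138

0.4138


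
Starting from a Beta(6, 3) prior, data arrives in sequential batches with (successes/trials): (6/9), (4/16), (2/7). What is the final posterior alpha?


In sequential Bayesian updating, we sum all successes.
Total successes = 12
Final alpha = 6 + 12 = 18

18


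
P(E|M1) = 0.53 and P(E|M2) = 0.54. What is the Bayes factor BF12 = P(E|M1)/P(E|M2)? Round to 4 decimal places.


Bayes factor BF12 = P(E|M1) / P(E|M2)
= 0.53 / 0.54
= 0.9815

0.9815


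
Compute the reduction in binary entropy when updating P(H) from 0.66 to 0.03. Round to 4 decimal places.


H_before = -p*log2(p) - (1-p)*log2(1-p) for p=0.66: 0.9248
H_after for p=0.03: 0.1944
Reduction = 0.9248 - 0.1944 = 0.7304

0.7304


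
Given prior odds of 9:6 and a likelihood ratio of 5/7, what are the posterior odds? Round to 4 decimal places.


Posterior odds = prior odds * LR
Prior odds = 9/6 = 1.5
LR = 5/7 = 0.7143
Posterior odds = 1.5 * 0.7143 = 1.0714

1.0714


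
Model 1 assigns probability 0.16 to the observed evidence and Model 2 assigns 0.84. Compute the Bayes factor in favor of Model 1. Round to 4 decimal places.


BF = P(data|M1) / P(data|M2)
= 0.16 / 0.84 = 0.1905

0.1905


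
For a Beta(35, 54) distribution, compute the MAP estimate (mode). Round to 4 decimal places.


MAP = mode = (a-1)/(a+b-2)
= (35-1)/(35+54-2)
= 34/87 = 0.3908

0.3908


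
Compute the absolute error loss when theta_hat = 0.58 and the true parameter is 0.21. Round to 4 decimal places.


L = |theta_hat - theta_true|
= |0.58 - 0.21| = 0.37

0.37


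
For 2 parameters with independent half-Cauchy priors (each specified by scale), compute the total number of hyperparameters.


A half-Cauchy prior has 1 hyperparameter per parameter.
Total = 2 * 1 = 2

2


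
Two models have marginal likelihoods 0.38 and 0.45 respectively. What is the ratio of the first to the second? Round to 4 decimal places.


Evidence ratio = 0.38 / 0.45
= 0.8444

0.8444


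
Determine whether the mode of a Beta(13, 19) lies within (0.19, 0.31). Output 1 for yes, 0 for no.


First find the mode: (a-1)/(a+b-2) = 0.4
Is 0.4 in (0.19, 0.31)? 0

0


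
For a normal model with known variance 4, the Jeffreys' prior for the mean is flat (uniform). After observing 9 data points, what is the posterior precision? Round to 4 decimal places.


Jeffreys' prior for normal mean (known variance) is flat.
Prior precision = 0.
Posterior precision = prior_prec + n/sigma^2 = 0 + 9/4
= 2.25

2.25


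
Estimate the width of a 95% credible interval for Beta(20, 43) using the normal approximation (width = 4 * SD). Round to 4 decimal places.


For Beta(a,b): Var = ab/((a+b)^2(a+b+1))
Var = 0.0034, SD = 0.0582
Approximate 95% CI width = 4 * 0.0582 = 0.2327

0.2327


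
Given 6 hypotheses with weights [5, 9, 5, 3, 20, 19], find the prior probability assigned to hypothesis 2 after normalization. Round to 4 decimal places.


To normalize, divide each weight by the sum of all weights.
Sum = 61
Prior(H2) = 9/61 = 0.1475

0.1475


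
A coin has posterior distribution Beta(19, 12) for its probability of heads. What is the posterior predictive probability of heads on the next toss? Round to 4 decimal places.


Posterior predictive = E[theta] = alpha/(alpha+beta)
= 19/31
= 0.6129

0.6129


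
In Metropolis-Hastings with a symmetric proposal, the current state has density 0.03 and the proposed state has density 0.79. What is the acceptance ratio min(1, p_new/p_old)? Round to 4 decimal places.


Ratio = p_new / p_old = 0.79 / 0.03 = 26.3333
Acceptance = min(1, 26.3333) = 1.0

1.0


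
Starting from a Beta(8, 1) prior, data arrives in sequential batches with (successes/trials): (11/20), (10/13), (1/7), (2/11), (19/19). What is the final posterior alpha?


In sequential Bayesian updating, we sum all successes.
Total successes = 43
Final alpha = 8 + 43 = 51

51


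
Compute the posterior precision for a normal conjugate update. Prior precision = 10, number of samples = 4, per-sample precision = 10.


tau_post = tau_0 + n * tau
= 10 + 4 * 10 = 50

50


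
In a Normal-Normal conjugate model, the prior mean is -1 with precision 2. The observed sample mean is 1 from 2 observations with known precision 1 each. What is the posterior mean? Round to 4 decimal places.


Posterior precision = tau0 + n*tau = 2 + 2*1 = 4
Posterior mean = (tau0*mu0 + n*tau*xbar) / posterior_precision
= (2*-1 + 2*1*1) / 4
= 0 / 4 = 0.0

0.0


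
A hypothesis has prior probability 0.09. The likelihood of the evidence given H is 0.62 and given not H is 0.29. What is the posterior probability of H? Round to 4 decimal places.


Using Bayes' theorem:
P(E) = 0.09 * 0.62 + 0.91 * 0.29
P(E) = 0.3197
P(H|E) = (0.09 * 0.62) / 0.3197 = 0.1745

0.1745


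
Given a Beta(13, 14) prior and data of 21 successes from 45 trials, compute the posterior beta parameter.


Number of failures = 45 - 21 = 24
Posterior beta = 14 + 24 = 38

38


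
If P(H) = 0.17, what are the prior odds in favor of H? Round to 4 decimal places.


Prior odds = P(H) / (1 - P(H))
= 0.17 / 0.83
= 0.2048

0.2048


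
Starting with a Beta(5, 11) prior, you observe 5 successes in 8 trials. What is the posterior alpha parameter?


For a Beta-Binomial conjugate model:
Posterior alpha = prior alpha + number of successes
= 5 + 5 = 10

10


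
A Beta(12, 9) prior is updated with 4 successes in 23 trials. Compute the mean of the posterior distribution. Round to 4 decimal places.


After update: Beta(16, 28)
Mean = 16 / (16 + 28) = 16 / 44
= 0.3636

0.3636


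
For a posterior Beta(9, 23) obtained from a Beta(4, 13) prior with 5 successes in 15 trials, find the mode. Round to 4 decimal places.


Mode = (alpha - 1) / (alpha + beta - 2)
= 8 / 30
= 0.2667

0.2667


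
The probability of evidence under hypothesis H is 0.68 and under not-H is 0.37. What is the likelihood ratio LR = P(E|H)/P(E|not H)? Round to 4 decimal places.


LR = 0.68 / 0.37
= 1.8378

1.8378


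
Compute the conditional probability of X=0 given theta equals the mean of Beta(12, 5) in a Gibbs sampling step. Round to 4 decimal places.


Mean of Beta(12, 5) = 0.7059
P(X=0 | theta=0.7059) = 0.2941

0.2941


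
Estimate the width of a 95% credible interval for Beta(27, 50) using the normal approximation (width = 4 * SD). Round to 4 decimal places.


For Beta(a,b): Var = ab/((a+b)^2(a+b+1))
Var = 0.0029, SD = 0.054
Approximate 95% CI width = 4 * 0.054 = 0.2161

0.2161


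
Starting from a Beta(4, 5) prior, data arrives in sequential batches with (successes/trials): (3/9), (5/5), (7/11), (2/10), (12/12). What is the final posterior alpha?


In sequential Bayesian updating, we sum all successes.
Total successes = 29
Final alpha = 4 + 29 = 33

33


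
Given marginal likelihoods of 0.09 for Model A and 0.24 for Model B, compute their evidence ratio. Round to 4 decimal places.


Ratio = ML(A) / ML(B) = 0.09/0.24
= 0.375

0.375


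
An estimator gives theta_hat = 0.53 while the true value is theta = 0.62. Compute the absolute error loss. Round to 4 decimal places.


The absolute error loss is |theta_hat - theta|
= |0.53 - 0.62|
= 0.09

0.09


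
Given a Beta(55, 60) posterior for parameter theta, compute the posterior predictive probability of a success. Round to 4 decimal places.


For a Beta-Bernoulli model, the predictive probability is the mean:
P(success) = 55/(55+60) = 55/115 = 0.4783

0.4783


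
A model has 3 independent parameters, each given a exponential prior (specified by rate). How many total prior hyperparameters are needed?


Each exponential prior needs 1 hyperparameter (rate).
Total = 1 * 3 = 3

3


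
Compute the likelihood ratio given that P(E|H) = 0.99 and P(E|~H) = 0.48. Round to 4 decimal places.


LR = P(E|H) / P(E|~H)
= 0.99 / 0.48 = 2.0625

2.0625


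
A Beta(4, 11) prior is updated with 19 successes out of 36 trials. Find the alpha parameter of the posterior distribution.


In the Beta-Binomial conjugate update:
alpha_post = alpha_prior + successes
= 4 + 19
= 23

23
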